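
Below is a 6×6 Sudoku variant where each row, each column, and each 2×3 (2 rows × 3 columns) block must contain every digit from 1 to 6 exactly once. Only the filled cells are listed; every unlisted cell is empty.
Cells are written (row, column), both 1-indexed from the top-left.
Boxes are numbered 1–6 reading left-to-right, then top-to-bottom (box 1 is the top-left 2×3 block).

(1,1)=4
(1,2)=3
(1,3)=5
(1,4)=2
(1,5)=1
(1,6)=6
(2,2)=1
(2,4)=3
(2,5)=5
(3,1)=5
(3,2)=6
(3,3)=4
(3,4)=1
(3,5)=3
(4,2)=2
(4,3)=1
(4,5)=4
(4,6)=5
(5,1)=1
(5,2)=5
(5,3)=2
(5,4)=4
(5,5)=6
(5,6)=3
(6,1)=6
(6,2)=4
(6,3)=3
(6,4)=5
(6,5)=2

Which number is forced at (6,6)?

Row 6 already contains {2, 3, 4, 5, 6}.
Column 6 already contains {3, 5, 6}.
Its 2×3 block (box 6) already contains {2, 3, 4, 5, 6}.
The only value from 1–6 not eliminated is 1, so (6,6) = 1.

1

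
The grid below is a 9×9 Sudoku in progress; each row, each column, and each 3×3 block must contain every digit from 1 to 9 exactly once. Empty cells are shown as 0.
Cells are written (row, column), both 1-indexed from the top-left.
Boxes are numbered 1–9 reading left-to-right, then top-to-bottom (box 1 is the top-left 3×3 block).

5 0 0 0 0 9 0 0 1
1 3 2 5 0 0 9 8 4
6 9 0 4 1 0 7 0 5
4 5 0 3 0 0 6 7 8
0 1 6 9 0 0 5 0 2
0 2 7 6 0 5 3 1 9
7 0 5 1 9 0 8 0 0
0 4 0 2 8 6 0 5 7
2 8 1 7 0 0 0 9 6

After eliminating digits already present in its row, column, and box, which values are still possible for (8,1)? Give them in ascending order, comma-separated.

Row 8 already contains {2, 4, 5, 6, 7, 8}.
Column 1 already contains {1, 2, 4, 5, 6, 7}.
Its 3×3 block (box 7) already contains {1, 2, 4, 5, 7, 8}.
Removing those from 1–9 leaves {3, 9} as the candidates for (8,1).

3,9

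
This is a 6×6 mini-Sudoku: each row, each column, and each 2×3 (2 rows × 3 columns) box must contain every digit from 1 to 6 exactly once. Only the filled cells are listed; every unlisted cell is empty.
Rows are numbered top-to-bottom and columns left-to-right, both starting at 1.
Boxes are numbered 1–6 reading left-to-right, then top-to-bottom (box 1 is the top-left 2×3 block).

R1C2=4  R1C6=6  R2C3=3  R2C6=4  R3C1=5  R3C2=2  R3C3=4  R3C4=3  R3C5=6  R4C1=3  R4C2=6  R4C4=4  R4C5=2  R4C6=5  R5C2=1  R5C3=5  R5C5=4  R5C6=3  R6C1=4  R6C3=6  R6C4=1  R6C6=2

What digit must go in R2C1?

6

Cell R2C1 itself could take any of {1, 2, 6} by direct elimination.
Consider where 6 can go in row 2.
R2C2 is out (column 2 already has a 6).
R2C4 is out (box 2 already has a 6).
R2C5 is out (column 5 already has a 6).
So the only cell in row 2 that can hold 6 is R2C1.
Therefore R2C1 = 6.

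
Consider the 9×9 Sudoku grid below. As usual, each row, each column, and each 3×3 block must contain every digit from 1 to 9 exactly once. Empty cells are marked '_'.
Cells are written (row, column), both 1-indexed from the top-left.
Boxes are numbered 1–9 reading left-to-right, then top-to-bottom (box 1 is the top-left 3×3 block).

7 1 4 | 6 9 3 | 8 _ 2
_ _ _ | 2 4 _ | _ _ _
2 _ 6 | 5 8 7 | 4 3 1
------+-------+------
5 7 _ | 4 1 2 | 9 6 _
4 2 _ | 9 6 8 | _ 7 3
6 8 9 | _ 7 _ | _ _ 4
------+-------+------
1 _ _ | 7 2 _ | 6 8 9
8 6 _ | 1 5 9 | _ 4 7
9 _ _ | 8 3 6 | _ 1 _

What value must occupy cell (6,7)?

1

Cell (6,7) itself could take any of {1, 2, 5} by direct elimination.
Consider where 1 can go in row 6.
(6,4) is out (column 4 already has a 1).
(6,6) is out (box 5 already has a 1).
(6,8) is out (column 8 already has a 1).
So the only cell in row 6 that can hold 1 is (6,7).
Therefore (6,7) = 1.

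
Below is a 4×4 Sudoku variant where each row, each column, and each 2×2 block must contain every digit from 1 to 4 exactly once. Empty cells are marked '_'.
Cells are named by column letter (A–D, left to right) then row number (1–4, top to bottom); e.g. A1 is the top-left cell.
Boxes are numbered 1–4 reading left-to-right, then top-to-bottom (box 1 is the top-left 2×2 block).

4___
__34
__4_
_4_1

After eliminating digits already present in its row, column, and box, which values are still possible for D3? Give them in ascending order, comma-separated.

2,3

Row 3 already contains {4}.
Column D already contains {1, 4}.
Its 2×2 block (box 4) already contains {1, 4}.
Removing those from 1–4 leaves {2, 3} as the candidates for D3.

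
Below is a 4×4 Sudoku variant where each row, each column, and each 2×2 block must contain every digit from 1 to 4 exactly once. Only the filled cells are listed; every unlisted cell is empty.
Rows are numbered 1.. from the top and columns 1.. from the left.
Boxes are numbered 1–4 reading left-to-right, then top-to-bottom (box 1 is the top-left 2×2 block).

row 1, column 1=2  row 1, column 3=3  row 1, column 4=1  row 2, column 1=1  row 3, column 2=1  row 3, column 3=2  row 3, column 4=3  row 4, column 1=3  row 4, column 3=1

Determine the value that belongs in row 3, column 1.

Row 3 already contains {1, 2, 3}.
Column 1 already contains {1, 2, 3}.
Its 2×2 block (box 3) already contains {1, 3}.
The only value from 1–4 not eliminated is 4, so row 3, column 1 = 4.

4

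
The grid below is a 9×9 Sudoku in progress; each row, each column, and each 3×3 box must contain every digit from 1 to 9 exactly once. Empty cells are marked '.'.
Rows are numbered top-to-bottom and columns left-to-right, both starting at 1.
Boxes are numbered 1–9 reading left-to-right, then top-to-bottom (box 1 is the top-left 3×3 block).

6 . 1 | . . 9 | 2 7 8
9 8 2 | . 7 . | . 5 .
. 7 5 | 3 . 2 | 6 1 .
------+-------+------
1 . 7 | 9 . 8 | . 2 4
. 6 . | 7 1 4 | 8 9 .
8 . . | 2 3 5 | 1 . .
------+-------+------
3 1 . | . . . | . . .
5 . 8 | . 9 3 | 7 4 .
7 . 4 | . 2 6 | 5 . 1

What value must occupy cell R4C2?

5

Cell R4C2 itself could take any of {3, 5} by direct elimination.
Consider where 5 can go in column 2.
R1C2 is out (box 1 already has a 5).
R6C2 is out (row 6 already has a 5).
R8C2 is out (row 8 already has a 5).
R9C2 is out (row 9 already has a 5).
So the only cell in column 2 that can hold 5 is R4C2.
Therefore R4C2 = 5.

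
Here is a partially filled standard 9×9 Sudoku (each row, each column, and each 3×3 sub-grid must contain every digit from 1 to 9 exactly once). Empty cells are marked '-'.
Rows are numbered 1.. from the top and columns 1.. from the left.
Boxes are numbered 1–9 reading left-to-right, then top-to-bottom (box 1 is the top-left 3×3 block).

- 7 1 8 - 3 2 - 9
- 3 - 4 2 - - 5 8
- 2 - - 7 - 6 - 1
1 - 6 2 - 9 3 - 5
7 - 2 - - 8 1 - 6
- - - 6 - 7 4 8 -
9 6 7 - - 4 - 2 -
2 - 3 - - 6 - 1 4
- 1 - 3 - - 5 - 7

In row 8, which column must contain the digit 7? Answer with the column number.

Consider where 7 can go in row 8.
row 8, column 2 is out (column 2 already has a 7).
row 8, column 5 is out (column 5 already has a 7).
row 8, column 7 is out (box 9 already has a 7).
So the only cell in row 8 that can hold 7 is row 8, column 4.
That is column 4.

4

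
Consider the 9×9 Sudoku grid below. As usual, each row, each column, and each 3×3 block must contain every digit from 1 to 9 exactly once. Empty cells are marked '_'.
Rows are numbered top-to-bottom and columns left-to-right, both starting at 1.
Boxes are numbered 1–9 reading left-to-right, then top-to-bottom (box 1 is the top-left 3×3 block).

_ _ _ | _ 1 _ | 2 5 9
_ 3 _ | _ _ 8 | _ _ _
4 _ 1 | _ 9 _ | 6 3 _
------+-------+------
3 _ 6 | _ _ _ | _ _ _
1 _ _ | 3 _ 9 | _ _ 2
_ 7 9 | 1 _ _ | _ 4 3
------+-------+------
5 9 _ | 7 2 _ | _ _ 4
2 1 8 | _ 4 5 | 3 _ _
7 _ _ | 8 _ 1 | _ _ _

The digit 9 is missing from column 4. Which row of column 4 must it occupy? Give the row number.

Consider where 9 can go in column 4.
R1C4 is out (row 1 already has a 9).
R2C4 is out (box 2 already has a 9).
R3C4 is out (row 3 already has a 9).
R4C4 is out (box 5 already has a 9).
So the only cell in column 4 that can hold 9 is R8C4.
That is row 8.

8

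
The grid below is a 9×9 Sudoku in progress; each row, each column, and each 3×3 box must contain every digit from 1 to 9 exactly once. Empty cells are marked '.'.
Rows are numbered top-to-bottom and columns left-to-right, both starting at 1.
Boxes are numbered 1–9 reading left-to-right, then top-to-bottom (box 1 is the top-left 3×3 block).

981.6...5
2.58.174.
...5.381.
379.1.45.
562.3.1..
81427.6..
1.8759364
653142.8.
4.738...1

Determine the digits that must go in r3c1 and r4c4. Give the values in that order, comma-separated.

7,6

For r3c1:
  Row 3 already contains {1, 3, 5, 8}.
  Column 1 already contains {1, 2, 3, 4, 5, 6, 8, 9}.
  Its 3×3 block (box 1) already contains {1, 2, 5, 8, 9}.
  The only value from 1–9 not eliminated is 7, so r3c1 = 7.
For r4c4:
  Row 4 already contains {1, 3, 4, 5, 7, 9}.
  Column 4 already contains {1, 2, 3, 5, 7, 8}.
  Its 3×3 block (box 5) already contains {1, 2, 3, 7}.
  The only value from 1–9 not eliminated is 6, so r4c4 = 6.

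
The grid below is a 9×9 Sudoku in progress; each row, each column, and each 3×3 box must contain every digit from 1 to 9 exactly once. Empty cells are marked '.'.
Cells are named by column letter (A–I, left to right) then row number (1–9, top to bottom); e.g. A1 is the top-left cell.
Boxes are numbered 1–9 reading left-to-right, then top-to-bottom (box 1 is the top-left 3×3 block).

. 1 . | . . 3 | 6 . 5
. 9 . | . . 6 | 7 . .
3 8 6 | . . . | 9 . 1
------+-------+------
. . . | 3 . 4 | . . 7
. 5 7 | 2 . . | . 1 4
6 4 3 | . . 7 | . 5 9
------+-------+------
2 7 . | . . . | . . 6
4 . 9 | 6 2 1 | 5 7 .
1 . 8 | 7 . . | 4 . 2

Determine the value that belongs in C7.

Row 7 already contains {2, 6, 7}.
Column C already contains {3, 6, 7, 8, 9}.
Its 3×3 block (box 7) already contains {1, 2, 4, 7, 8, 9}.
The only value from 1–9 not eliminated is 5, so C7 = 5.

5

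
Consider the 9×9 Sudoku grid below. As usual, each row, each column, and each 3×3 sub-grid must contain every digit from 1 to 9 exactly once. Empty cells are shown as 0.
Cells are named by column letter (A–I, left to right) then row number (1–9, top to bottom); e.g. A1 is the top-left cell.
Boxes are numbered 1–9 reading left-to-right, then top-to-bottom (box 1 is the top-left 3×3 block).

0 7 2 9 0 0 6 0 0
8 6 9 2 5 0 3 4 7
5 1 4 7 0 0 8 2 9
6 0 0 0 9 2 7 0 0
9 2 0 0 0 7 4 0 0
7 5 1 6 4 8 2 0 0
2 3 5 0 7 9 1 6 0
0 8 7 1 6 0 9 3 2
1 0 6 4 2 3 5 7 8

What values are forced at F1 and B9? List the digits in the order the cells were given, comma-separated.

4,9

For F1:
  Consider where 4 can go in row 1.
  A1 is out (box 1 already has a 4).
  E1 is out (column E already has a 4).
  H1 is out (column H already has a 4).
  I1 is out (box 3 already has a 4).
  So the only cell in row 1 that can hold 4 is F1.
  So F1 = 4.
For B9:
  Row 9 already contains {1, 2, 3, 4, 5, 6, 7, 8}.
  Column B already contains {1, 2, 3, 5, 6, 7, 8}.
  Its 3×3 block (box 7) already contains {1, 2, 3, 5, 6, 7, 8}.
  The only value from 1–9 not eliminated is 9, so B9 = 9.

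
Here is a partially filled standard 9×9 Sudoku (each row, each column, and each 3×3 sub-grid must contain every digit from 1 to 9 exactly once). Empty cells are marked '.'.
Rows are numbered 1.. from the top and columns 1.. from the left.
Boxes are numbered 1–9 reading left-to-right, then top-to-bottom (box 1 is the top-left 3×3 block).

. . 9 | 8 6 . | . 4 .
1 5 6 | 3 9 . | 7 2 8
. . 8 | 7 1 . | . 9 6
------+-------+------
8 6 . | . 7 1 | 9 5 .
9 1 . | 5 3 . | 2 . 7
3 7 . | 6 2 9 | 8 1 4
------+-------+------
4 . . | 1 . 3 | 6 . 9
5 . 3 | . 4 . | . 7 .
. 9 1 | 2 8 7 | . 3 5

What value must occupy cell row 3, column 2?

4

Cell row 3, column 2 itself could take any of {2, 3, 4} by direct elimination.
Consider where 4 can go in box 1.
row 1, column 1 is out (row 1 already has a 4).
row 1, column 2 is out (row 1 already has a 4).
row 3, column 1 is out (column 1 already has a 4).
So the only cell in box 1 that can hold 4 is row 3, column 2.
Therefore row 3, column 2 = 4.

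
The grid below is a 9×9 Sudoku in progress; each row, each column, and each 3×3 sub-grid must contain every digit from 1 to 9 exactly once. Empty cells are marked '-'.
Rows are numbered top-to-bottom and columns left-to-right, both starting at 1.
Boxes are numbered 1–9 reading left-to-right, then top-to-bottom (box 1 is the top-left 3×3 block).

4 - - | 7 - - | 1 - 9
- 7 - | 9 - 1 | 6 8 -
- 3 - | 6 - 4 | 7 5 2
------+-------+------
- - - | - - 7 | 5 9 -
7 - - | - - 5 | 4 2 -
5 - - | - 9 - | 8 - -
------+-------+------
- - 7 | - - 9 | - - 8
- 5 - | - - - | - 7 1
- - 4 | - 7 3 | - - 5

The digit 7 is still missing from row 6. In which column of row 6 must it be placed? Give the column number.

Consider where 7 can go in row 6.
R6C2 is out (column 2 already has a 7).
R6C3 is out (column 3 already has a 7).
R6C4 is out (column 4 already has a 7).
R6C6 is out (column 6 already has a 7).
R6C8 is out (column 8 already has a 7).
So the only cell in row 6 that can hold 7 is R6C9.
That is column 9.

9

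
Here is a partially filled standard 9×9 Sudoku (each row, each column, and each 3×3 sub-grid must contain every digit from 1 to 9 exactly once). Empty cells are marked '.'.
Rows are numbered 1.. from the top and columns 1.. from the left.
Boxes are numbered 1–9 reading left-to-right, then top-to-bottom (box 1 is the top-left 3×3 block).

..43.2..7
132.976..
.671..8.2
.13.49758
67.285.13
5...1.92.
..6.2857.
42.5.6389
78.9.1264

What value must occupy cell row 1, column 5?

Cell row 1, column 5 itself could take any of {5, 6} by direct elimination.
Consider where 6 can go in row 1.
row 1, column 1 is out (column 1 already has a 6).
row 1, column 2 is out (column 2 already has a 6).
row 1, column 7 is out (column 7 already has a 6).
row 1, column 8 is out (column 8 already has a 6).
So the only cell in row 1 that can hold 6 is row 1, column 5.
Therefore row 1, column 5 = 6.

6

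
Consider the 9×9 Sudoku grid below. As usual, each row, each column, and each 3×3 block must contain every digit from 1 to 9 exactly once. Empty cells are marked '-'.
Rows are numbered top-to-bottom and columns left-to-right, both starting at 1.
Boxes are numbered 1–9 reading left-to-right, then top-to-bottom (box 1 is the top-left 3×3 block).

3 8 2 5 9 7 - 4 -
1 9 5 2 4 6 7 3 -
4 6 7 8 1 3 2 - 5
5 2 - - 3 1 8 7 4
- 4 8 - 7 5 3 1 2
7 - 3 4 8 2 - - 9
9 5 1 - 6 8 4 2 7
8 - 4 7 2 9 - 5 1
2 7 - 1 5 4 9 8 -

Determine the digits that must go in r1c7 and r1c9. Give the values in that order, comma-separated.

For r1c7:
  Consider where 1 can go in row 1.
  r1c9 is out (column 9 already has a 1).
  So the only cell in row 1 that can hold 1 is r1c7.
  So r1c7 = 1.
For r1c9:
  Row 1 already contains {2, 3, 4, 5, 7, 8, 9}.
  Column 9 already contains {1, 2, 4, 5, 7, 9}.
  Its 3×3 block (box 3) already contains {2, 3, 4, 5, 7}.
  The only value from 1–9 not eliminated is 6, so r1c9 = 6.

1,6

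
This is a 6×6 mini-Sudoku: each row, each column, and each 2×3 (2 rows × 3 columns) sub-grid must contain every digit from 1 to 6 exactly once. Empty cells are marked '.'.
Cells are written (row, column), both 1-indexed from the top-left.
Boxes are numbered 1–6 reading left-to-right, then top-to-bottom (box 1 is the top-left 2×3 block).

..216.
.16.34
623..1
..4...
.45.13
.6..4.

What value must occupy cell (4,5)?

2

Cell (4,5) itself could take any of {2, 5} by direct elimination.
Consider where 2 can go in column 5.
(3,5) is out (row 3 already has a 2).
So the only cell in column 5 that can hold 2 is (4,5).
Therefore (4,5) = 2.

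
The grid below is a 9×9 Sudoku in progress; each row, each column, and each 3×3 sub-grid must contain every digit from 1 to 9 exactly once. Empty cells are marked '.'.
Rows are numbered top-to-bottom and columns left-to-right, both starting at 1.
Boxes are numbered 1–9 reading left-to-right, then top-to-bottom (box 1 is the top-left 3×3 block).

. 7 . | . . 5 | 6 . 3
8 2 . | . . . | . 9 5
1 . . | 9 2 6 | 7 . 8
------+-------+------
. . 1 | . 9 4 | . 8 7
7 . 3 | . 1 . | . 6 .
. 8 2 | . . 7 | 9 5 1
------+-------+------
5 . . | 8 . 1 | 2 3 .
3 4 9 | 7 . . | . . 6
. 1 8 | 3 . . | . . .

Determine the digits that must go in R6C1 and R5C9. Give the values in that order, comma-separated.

For R6C1:
  Consider where 4 can go in row 6.
  R6C4 is out (box 5 already has a 4).
  R6C5 is out (box 5 already has a 4).
  So the only cell in row 6 that can hold 4 is R6C1.
  So R6C1 = 4.
For R5C9:
  Consider where 2 can go in column 9.
  R7C9 is out (row 7 already has a 2).
  R9C9 is out (box 9 already has a 2).
  So the only cell in column 9 that can hold 2 is R5C9.
  So R5C9 = 2.

4,2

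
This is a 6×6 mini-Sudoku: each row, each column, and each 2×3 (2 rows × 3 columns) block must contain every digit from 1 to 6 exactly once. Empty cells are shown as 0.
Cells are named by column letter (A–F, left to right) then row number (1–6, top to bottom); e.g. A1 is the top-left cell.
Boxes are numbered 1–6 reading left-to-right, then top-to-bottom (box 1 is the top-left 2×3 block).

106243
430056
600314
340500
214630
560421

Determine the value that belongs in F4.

Row 4 already contains {3, 4, 5}.
Column F already contains {1, 3, 4, 6}.
Its 2×3 block (box 4) already contains {1, 3, 4, 5}.
The only value from 1–6 not eliminated is 2, so F4 = 2.

2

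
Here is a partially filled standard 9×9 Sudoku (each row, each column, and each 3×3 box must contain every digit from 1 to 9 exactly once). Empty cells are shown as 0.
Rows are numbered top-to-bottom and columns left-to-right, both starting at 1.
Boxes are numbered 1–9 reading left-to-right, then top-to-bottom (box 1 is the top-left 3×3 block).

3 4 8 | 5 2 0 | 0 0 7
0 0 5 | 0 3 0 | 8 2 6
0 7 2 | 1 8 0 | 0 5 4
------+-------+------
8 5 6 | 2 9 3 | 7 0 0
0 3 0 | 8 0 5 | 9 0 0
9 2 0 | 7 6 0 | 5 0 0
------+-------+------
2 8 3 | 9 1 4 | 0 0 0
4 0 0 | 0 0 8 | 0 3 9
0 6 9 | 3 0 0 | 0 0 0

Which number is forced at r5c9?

Cell r5c9 itself could take any of {1, 2} by direct elimination.
Consider where 2 can go in row 5.
r5c1 is out (column 1 already has a 2).
r5c3 is out (column 3 already has a 2).
r5c5 is out (column 5 already has a 2).
r5c8 is out (column 8 already has a 2).
So the only cell in row 5 that can hold 2 is r5c9.
Therefore r5c9 = 2.

2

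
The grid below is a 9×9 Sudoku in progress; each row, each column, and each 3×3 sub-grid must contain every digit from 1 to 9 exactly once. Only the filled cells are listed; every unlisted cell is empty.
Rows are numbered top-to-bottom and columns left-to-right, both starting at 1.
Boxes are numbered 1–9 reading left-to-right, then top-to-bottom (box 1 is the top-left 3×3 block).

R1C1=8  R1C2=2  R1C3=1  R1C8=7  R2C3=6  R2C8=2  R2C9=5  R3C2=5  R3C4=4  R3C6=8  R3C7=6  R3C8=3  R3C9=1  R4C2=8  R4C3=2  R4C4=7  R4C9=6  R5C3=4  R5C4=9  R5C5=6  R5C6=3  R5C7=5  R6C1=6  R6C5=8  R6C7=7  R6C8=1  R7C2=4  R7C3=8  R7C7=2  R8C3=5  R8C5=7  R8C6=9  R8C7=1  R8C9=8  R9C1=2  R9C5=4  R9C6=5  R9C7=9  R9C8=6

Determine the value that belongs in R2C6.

Cell R2C6 itself could take any of {1, 7} by direct elimination.
Consider where 7 can go in box 2.
R1C4 is out (row 1 already has a 7). R1C5 is out (row 1 already has a 7). R1C6 is out (row 1 already has a 7). R2C4 is out (column 4 already has a 7). The remaining empty cells in box 2 are similarly blocked.
So the only cell in box 2 that can hold 7 is R2C6.
Therefore R2C6 = 7.

7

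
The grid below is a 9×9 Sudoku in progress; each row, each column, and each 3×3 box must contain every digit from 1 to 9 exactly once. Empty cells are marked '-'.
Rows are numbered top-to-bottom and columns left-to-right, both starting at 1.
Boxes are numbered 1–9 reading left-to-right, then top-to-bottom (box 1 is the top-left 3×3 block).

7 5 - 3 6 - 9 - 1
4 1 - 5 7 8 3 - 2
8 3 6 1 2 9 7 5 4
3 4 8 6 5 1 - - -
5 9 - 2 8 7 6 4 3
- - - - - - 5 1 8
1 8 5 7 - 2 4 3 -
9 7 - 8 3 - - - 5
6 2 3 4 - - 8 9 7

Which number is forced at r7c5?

9

Row 7 already contains {1, 2, 3, 4, 5, 7, 8}.
Column 5 already contains {2, 3, 5, 6, 7, 8}.
Its 3×3 block (box 8) already contains {2, 3, 4, 7, 8}.
The only value from 1–9 not eliminated is 9, so r7c5 = 9.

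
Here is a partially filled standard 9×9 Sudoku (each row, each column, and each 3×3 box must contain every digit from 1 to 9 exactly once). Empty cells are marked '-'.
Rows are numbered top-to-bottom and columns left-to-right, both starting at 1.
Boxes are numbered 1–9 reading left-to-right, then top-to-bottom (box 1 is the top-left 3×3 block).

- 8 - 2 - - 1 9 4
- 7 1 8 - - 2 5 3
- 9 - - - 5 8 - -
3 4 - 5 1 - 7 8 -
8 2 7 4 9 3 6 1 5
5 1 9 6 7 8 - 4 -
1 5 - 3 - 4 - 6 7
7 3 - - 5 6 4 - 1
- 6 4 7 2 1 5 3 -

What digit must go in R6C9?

2

Row 6 already contains {1, 4, 5, 6, 7, 8, 9}.
Column 9 already contains {1, 3, 4, 5, 7}.
Its 3×3 block (box 6) already contains {1, 4, 5, 6, 7, 8}.
The only value from 1–9 not eliminated is 2, so R6C9 = 2.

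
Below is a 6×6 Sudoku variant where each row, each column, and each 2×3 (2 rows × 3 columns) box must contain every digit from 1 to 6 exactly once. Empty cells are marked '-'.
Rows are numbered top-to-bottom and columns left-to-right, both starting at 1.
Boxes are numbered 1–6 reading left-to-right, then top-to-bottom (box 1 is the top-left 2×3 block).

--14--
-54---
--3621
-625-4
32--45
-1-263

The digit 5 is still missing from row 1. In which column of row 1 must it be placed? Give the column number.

5

Consider where 5 can go in row 1.
r1c1 is out (box 1 already has a 5).
r1c2 is out (column 2 already has a 5).
r1c6 is out (column 6 already has a 5).
So the only cell in row 1 that can hold 5 is r1c5.
That is column 5.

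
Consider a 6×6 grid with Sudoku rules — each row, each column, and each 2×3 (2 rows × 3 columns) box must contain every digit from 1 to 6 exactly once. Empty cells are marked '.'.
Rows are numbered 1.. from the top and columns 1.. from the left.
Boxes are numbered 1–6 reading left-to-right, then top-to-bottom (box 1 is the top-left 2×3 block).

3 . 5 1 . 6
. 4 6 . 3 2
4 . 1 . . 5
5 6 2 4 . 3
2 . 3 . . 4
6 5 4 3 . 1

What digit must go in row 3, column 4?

Cell row 3, column 4 itself could take any of {2, 6} by direct elimination.
Consider where 2 can go in column 4.
row 2, column 4 is out (row 2 already has a 2).
row 5, column 4 is out (row 5 already has a 2).
So the only cell in column 4 that can hold 2 is row 3, column 4.
Therefore row 3, column 4 = 2.

2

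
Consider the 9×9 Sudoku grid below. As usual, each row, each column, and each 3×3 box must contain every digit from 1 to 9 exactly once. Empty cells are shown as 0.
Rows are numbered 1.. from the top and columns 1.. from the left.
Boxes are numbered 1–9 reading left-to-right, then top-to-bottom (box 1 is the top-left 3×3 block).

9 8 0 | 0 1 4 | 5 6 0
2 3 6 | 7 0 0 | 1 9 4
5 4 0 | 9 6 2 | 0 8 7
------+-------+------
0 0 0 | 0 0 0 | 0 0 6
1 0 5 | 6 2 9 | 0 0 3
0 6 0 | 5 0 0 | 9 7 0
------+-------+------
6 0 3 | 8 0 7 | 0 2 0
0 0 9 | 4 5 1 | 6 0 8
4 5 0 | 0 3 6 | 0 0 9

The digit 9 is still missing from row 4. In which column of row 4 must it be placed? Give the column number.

Consider where 9 can go in row 4.
row 4, column 1 is out (column 1 already has a 9). row 4, column 3 is out (column 3 already has a 9). row 4, column 4 is out (column 4 already has a 9). row 4, column 5 is out (box 5 already has a 9). The remaining empty cells in row 4 are similarly blocked.
So the only cell in row 4 that can hold 9 is row 4, column 2.
That is column 2.

2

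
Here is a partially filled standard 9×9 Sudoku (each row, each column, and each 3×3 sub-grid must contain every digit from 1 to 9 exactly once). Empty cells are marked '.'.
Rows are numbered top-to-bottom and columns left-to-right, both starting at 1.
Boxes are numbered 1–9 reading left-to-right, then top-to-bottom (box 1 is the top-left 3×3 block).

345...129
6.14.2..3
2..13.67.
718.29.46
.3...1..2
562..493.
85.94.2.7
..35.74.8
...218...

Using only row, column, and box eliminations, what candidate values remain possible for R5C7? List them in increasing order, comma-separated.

Row 5 already contains {1, 2, 3}.
Column 7 already contains {1, 2, 4, 6, 9}.
Its 3×3 block (box 6) already contains {2, 3, 4, 6, 9}.
Removing those from 1–9 leaves {5, 7, 8} as the candidates for R5C7.

5,7,8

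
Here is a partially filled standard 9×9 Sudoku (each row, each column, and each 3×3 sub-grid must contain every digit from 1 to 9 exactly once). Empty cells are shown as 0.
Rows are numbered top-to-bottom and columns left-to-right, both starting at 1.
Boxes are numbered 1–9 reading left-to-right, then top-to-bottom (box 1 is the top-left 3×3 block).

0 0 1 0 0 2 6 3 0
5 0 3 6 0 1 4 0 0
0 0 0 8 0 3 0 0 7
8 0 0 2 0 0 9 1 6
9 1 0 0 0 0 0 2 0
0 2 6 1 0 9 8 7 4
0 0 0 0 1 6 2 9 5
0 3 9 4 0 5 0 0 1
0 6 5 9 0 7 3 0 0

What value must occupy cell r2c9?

Cell r2c9 itself could take any of {2, 8, 9} by direct elimination.
Consider where 2 can go in box 3.
r1c9 is out (row 1 already has a 2).
r2c8 is out (column 8 already has a 2).
r3c7 is out (column 7 already has a 2).
r3c8 is out (column 8 already has a 2).
So the only cell in box 3 that can hold 2 is r2c9.
Therefore r2c9 = 2.

2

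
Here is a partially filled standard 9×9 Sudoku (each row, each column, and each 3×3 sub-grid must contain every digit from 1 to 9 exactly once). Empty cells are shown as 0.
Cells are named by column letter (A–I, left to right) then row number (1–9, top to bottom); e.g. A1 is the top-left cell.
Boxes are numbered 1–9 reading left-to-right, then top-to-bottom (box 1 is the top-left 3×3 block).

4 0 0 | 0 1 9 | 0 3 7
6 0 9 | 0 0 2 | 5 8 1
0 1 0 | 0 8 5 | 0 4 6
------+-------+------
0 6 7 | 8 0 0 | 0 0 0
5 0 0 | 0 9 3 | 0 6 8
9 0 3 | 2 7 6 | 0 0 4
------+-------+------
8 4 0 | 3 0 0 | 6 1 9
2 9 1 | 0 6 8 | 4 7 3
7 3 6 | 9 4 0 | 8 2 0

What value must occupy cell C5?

4

Cell C5 itself could take any of {2, 4} by direct elimination.
Consider where 4 can go in column C.
C1 is out (row 1 already has a 4).
C3 is out (row 3 already has a 4).
C7 is out (row 7 already has a 4).
So the only cell in column C that can hold 4 is C5.
Therefore C5 = 4.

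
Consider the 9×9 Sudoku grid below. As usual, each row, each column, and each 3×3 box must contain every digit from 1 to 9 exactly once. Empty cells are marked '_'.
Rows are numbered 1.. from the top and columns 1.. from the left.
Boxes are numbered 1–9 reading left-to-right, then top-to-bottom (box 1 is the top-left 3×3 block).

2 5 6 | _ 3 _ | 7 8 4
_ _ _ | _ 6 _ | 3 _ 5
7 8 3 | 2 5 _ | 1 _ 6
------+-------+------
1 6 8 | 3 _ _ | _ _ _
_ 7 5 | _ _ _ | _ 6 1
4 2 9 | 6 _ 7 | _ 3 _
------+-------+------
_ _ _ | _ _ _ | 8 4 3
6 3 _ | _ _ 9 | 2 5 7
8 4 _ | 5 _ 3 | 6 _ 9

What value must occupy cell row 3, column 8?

9

Row 3 already contains {1, 2, 3, 5, 6, 7, 8}.
Column 8 already contains {3, 4, 5, 6, 8}.
Its 3×3 block (box 3) already contains {1, 3, 4, 5, 6, 7, 8}.
The only value from 1–9 not eliminated is 9, so row 3, column 8 = 9.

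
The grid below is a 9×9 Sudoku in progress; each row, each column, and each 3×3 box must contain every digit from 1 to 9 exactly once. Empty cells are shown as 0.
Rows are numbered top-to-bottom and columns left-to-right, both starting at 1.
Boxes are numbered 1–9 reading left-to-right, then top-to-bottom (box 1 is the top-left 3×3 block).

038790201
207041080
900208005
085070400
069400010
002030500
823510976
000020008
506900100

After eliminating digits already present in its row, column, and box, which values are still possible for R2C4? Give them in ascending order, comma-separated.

3,6

Row 2 already contains {1, 2, 4, 7, 8}.
Column 4 already contains {2, 4, 5, 7, 9}.
Its 3×3 block (box 2) already contains {1, 2, 4, 7, 8, 9}.
Removing those from 1–9 leaves {3, 6} as the candidates for R2C4.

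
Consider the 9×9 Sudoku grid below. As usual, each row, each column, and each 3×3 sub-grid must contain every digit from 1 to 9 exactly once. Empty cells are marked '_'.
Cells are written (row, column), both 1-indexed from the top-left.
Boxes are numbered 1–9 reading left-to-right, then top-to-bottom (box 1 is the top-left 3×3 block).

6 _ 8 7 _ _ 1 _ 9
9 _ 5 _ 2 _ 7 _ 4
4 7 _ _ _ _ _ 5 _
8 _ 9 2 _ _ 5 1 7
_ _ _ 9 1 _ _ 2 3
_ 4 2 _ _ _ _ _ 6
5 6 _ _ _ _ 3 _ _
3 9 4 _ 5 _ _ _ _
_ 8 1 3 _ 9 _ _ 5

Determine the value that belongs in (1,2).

2

Cell (1,2) itself could take any of {2, 3} by direct elimination.
Consider where 2 can go in box 1.
(2,2) is out (row 2 already has a 2).
(3,3) is out (column 3 already has a 2).
So the only cell in box 1 that can hold 2 is (1,2).
Therefore (1,2) = 2.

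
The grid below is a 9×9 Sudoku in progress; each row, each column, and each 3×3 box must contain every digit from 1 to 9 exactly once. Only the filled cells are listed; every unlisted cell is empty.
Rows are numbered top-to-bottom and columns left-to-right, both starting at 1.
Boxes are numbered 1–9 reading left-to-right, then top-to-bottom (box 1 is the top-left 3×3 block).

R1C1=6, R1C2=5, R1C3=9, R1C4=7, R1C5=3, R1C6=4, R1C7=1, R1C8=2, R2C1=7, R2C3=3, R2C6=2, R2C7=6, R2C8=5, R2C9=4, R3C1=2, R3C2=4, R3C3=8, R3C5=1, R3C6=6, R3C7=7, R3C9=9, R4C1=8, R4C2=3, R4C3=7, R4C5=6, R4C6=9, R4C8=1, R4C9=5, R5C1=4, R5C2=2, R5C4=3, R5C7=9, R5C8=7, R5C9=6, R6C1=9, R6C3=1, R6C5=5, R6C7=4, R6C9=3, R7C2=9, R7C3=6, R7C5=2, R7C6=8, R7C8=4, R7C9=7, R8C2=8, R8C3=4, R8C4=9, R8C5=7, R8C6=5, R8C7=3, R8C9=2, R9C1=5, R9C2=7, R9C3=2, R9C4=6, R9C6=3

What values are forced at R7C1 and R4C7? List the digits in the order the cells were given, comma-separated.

For R7C1:
  Consider where 3 can go in row 7.
  R7C4 is out (column 4 already has a 3).
  R7C7 is out (column 7 already has a 3).
  So the only cell in row 7 that can hold 3 is R7C1.
  So R7C1 = 3.
For R4C7:
  Row 4 already contains {1, 3, 5, 6, 7, 8, 9}.
  Column 7 already contains {1, 3, 4, 6, 7, 9}.
  Its 3×3 block (box 6) already contains {1, 3, 4, 5, 6, 7, 9}.
  The only value from 1–9 not eliminated is 2, so R4C7 = 2.

3,2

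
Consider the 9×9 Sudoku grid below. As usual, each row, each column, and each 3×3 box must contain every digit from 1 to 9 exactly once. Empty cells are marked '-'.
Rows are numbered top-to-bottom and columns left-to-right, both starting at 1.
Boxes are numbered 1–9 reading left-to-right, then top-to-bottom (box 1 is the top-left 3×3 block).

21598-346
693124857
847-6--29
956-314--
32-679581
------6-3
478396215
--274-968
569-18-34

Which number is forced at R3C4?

5

Row 3 already contains {2, 4, 6, 7, 8, 9}.
Column 4 already contains {1, 3, 6, 7, 9}.
Its 3×3 block (box 2) already contains {1, 2, 4, 6, 8, 9}.
The only value from 1–9 not eliminated is 5, so R3C4 = 5.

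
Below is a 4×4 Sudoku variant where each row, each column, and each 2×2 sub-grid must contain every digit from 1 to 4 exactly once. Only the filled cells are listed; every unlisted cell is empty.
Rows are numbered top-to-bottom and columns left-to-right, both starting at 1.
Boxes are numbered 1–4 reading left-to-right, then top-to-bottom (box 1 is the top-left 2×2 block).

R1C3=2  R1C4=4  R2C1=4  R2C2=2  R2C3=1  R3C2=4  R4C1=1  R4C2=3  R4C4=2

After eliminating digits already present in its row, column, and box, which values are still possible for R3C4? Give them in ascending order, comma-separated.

Row 3 already contains {4}.
Column 4 already contains {2, 4}.
Its 2×2 block (box 4) already contains {2}.
Removing those from 1–4 leaves {1, 3} as the candidates for R3C4.

1,3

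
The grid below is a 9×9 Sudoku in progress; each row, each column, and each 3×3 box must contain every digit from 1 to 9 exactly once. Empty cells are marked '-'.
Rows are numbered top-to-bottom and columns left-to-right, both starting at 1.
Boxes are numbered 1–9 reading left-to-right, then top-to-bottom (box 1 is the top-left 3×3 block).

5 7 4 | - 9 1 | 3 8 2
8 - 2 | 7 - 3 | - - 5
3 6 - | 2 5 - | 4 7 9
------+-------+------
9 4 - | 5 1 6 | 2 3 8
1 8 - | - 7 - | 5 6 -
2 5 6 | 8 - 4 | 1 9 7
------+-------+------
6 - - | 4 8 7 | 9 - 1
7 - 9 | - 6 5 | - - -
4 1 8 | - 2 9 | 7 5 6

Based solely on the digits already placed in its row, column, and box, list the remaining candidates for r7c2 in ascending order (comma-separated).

2,3

Row 7 already contains {1, 4, 6, 7, 8, 9}.
Column 2 already contains {1, 4, 5, 6, 7, 8}.
Its 3×3 block (box 7) already contains {1, 4, 6, 7, 8, 9}.
Removing those from 1–9 leaves {2, 3} as the candidates for r7c2.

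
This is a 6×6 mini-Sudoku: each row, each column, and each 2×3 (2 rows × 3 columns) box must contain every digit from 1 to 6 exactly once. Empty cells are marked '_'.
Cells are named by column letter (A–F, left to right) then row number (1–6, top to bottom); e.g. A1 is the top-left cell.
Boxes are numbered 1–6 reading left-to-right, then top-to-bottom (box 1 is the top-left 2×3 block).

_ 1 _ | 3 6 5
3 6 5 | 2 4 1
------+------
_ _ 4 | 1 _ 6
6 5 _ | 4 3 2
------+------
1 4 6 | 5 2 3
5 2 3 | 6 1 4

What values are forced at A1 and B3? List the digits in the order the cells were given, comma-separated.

4,3

For A1:
  Consider where 4 can go in box 1.
  C1 is out (column C already has a 4).
  So the only cell in box 1 that can hold 4 is A1.
  So A1 = 4.
For B3:
  Row 3 already contains {1, 4, 6}.
  Column B already contains {1, 2, 4, 5, 6}.
  Its 2×3 block (box 3) already contains {4, 5, 6}.
  The only value from 1–6 not eliminated is 3, so B3 = 3.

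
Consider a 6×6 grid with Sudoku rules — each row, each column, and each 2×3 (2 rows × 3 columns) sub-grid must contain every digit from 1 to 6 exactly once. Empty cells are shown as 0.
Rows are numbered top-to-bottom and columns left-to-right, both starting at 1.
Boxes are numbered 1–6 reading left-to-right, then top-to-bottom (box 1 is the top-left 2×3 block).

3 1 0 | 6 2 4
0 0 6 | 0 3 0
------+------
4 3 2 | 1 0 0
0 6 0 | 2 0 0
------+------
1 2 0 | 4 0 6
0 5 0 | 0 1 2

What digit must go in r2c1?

Cell r2c1 itself could take any of {2, 5} by direct elimination.
Consider where 2 can go in row 2.
r2c2 is out (column 2 already has a 2).
r2c4 is out (column 4 already has a 2).
r2c6 is out (column 6 already has a 2).
So the only cell in row 2 that can hold 2 is r2c1.
Therefore r2c1 = 2.

2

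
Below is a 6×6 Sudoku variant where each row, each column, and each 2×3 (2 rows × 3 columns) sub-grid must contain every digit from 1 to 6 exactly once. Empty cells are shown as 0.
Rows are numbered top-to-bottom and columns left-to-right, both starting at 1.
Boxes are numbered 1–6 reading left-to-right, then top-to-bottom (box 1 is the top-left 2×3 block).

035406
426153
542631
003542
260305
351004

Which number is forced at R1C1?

1

Row 1 already contains {3, 4, 5, 6}.
Column 1 already contains {2, 3, 4, 5}.
Its 2×3 block (box 1) already contains {2, 3, 4, 5, 6}.
The only value from 1–6 not eliminated is 1, so R1C1 = 1.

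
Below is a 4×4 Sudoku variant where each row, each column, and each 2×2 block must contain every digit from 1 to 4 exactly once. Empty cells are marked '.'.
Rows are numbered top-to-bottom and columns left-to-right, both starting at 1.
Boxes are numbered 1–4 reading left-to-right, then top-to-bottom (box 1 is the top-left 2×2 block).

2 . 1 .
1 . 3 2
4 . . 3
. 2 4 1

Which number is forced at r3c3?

Row 3 already contains {3, 4}.
Column 3 already contains {1, 3, 4}.
Its 2×2 block (box 4) already contains {1, 3, 4}.
The only value from 1–4 not eliminated is 2, so r3c3 = 2.

2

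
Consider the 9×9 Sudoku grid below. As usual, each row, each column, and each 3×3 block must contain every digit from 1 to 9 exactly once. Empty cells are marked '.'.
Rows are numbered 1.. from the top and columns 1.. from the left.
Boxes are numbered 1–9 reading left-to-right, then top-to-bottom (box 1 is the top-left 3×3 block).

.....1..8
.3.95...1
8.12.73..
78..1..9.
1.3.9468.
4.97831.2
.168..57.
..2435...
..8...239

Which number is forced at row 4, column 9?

Cell row 4, column 9 itself could take any of {3, 4, 5} by direct elimination.
Consider where 3 can go in row 4.
row 4, column 3 is out (column 3 already has a 3).
row 4, column 4 is out (box 5 already has a 3).
row 4, column 6 is out (column 6 already has a 3).
row 4, column 7 is out (column 7 already has a 3).
So the only cell in row 4 that can hold 3 is row 4, column 9.
Therefore row 4, column 9 = 3.

3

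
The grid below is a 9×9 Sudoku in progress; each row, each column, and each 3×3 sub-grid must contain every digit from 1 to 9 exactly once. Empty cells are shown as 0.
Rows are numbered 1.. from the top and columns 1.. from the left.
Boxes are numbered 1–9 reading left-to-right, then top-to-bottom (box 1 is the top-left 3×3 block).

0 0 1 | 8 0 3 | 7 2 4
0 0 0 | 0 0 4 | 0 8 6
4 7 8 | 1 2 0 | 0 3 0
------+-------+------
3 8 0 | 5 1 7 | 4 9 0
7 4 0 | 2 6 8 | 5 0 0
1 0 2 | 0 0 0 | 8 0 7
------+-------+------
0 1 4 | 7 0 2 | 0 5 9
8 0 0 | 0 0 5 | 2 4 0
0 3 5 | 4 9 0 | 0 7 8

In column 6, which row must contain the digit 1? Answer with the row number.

Consider where 1 can go in column 6.
row 3, column 6 is out (row 3 already has a 1).
row 6, column 6 is out (row 6 already has a 1).
So the only cell in column 6 that can hold 1 is row 9, column 6.
That is row 9.

9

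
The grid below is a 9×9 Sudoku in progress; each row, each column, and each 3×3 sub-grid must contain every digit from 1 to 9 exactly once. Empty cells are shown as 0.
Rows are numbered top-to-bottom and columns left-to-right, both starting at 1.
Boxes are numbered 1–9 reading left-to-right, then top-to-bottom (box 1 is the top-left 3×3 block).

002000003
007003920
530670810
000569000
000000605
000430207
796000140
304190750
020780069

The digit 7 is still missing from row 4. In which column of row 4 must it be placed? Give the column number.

2

Consider where 7 can go in row 4.
r4c1 is out (column 1 already has a 7).
r4c3 is out (column 3 already has a 7).
r4c7 is out (column 7 already has a 7).
r4c8 is out (box 6 already has a 7).
r4c9 is out (column 9 already has a 7).
So the only cell in row 4 that can hold 7 is r4c2.
That is column 2.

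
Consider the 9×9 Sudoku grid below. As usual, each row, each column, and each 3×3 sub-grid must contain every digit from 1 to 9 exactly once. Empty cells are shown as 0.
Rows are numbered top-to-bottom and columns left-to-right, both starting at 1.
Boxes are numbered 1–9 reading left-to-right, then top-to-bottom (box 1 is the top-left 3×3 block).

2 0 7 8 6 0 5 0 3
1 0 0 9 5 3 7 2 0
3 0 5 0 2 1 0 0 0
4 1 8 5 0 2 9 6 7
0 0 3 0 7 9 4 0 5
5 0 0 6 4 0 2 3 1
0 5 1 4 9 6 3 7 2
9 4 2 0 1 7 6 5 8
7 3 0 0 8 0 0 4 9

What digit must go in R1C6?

Row 1 already contains {2, 3, 5, 6, 7, 8}.
Column 6 already contains {1, 2, 3, 6, 7, 9}.
Its 3×3 block (box 2) already contains {1, 2, 3, 5, 6, 8, 9}.
The only value from 1–9 not eliminated is 4, so R1C6 = 4.

4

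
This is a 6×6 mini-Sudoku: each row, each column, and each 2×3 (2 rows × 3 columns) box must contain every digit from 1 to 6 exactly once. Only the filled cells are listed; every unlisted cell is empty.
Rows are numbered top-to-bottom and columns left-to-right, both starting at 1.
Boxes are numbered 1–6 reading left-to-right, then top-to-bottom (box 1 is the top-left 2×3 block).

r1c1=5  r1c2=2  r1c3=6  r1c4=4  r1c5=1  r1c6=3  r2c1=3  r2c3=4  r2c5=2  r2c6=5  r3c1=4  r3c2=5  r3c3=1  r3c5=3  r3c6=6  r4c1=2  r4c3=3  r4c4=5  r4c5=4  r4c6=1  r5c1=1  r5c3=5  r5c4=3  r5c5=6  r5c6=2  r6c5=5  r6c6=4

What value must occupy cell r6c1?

Row 6 already contains {4, 5}.
Column 1 already contains {1, 2, 3, 4, 5}.
Its 2×3 block (box 5) already contains {1, 5}.
The only value from 1–6 not eliminated is 6, so r6c1 = 6.

6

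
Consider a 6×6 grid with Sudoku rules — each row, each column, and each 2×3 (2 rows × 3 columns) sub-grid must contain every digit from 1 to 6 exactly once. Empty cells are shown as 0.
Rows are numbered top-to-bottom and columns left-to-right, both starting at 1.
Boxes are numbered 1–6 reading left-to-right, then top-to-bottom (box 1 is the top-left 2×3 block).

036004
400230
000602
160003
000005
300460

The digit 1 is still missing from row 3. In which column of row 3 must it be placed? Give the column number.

Consider where 1 can go in row 3.
R3C1 is out (column 1 already has a 1).
R3C2 is out (box 3 already has a 1).
R3C3 is out (box 3 already has a 1).
So the only cell in row 3 that can hold 1 is R3C5.
That is column 5.

5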